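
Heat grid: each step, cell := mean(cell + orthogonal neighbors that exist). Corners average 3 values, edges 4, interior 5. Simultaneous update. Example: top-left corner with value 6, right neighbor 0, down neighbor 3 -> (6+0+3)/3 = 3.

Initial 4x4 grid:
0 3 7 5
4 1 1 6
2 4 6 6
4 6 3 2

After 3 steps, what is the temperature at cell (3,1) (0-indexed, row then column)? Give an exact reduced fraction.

Answer: 4699/1200

Derivation:
Step 1: cell (3,1) = 17/4
Step 2: cell (3,1) = 163/40
Step 3: cell (3,1) = 4699/1200
Full grid after step 3:
  697/270 22421/7200 9511/2400 3359/720
  19991/7200 4793/1500 8117/2000 1791/400
  2671/800 1459/400 3011/750 3199/720
  2701/720 4699/1200 3001/720 455/108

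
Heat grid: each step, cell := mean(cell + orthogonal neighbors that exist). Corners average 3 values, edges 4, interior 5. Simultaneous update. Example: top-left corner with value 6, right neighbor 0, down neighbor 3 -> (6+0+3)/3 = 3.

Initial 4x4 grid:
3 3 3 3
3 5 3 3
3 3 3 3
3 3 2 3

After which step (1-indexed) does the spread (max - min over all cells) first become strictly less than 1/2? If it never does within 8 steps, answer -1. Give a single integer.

Answer: 4

Derivation:
Step 1: max=7/2, min=8/3, spread=5/6
Step 2: max=86/25, min=329/120, spread=419/600
Step 3: max=3967/1200, min=3029/1080, spread=5413/10800
Step 4: max=17771/5400, min=93563/32400, spread=13063/32400
  -> spread < 1/2 first at step 4
Step 5: max=526247/162000, min=2828009/972000, spread=329473/972000
Step 6: max=1966237/607500, min=86024093/29160000, spread=8355283/29160000
Step 7: max=468115457/145800000, min=2598061949/874800000, spread=210630793/874800000
Step 8: max=6987836263/2187000000, min=78539024153/26244000000, spread=5315011003/26244000000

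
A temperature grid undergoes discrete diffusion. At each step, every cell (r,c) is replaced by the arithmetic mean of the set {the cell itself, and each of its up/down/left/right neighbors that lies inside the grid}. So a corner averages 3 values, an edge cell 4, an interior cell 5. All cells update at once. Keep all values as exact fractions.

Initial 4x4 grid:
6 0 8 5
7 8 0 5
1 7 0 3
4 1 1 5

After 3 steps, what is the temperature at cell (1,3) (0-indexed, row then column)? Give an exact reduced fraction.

Step 1: cell (1,3) = 13/4
Step 2: cell (1,3) = 167/40
Step 3: cell (1,3) = 2209/600
Full grid after step 3:
  2561/540 1355/288 3347/800 3139/720
  6613/1440 6233/1500 7973/2000 2209/600
  1871/480 7069/2000 3099/1000 1909/600
  2363/720 145/48 3233/1200 977/360

Answer: 2209/600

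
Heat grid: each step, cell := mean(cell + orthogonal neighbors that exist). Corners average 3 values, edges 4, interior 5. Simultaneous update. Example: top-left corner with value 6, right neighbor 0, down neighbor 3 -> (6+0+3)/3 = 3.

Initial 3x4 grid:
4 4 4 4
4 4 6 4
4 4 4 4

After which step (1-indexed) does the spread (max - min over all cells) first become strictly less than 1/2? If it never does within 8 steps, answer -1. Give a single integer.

Step 1: max=9/2, min=4, spread=1/2
Step 2: max=223/50, min=4, spread=23/50
  -> spread < 1/2 first at step 2
Step 3: max=10411/2400, min=813/200, spread=131/480
Step 4: max=92951/21600, min=14791/3600, spread=841/4320
Step 5: max=37102051/8640000, min=2973373/720000, spread=56863/345600
Step 6: max=332574341/77760000, min=26909543/6480000, spread=386393/3110400
Step 7: max=132809723131/31104000000, min=10788358813/2592000000, spread=26795339/248832000
Step 8: max=7948775714129/1866240000000, min=649166149667/155520000000, spread=254051069/2985984000

Answer: 2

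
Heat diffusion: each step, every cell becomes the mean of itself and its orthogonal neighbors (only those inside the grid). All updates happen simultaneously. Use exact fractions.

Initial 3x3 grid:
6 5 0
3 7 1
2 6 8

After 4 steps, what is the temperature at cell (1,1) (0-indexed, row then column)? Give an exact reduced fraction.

Answer: 1576867/360000

Derivation:
Step 1: cell (1,1) = 22/5
Step 2: cell (1,1) = 463/100
Step 3: cell (1,1) = 25661/6000
Step 4: cell (1,1) = 1576867/360000
Full grid after step 4:
  139637/32400 1773383/432000 87233/21600
  1902133/432000 1576867/360000 33477/8000
  596423/129600 3896641/864000 21499/4800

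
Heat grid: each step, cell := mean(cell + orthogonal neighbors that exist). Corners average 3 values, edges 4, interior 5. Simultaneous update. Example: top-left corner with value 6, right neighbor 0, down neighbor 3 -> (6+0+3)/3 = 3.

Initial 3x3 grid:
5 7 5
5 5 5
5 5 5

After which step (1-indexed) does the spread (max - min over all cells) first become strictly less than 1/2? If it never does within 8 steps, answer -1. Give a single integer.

Step 1: max=17/3, min=5, spread=2/3
Step 2: max=667/120, min=5, spread=67/120
Step 3: max=5837/1080, min=507/100, spread=1807/5400
  -> spread < 1/2 first at step 3
Step 4: max=2317963/432000, min=13861/2700, spread=33401/144000
Step 5: max=20669933/3888000, min=1393391/270000, spread=3025513/19440000
Step 6: max=8240926867/1555200000, min=74755949/14400000, spread=53531/497664
Step 7: max=492592925849/93312000000, min=20231116051/3888000000, spread=450953/5971968
Step 8: max=29502503560603/5598720000000, min=2433808610519/466560000000, spread=3799043/71663616

Answer: 3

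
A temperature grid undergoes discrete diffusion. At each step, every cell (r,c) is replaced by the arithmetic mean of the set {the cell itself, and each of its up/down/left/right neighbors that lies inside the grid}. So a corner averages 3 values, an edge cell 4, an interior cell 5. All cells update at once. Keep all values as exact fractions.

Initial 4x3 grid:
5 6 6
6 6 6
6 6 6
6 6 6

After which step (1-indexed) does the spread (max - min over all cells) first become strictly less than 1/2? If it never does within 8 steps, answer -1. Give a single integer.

Answer: 1

Derivation:
Step 1: max=6, min=17/3, spread=1/3
  -> spread < 1/2 first at step 1
Step 2: max=6, min=103/18, spread=5/18
Step 3: max=6, min=1255/216, spread=41/216
Step 4: max=6, min=151303/25920, spread=4217/25920
Step 5: max=43121/7200, min=9122051/1555200, spread=38417/311040
Step 6: max=861403/144000, min=548671789/93312000, spread=1903471/18662400
Step 7: max=25804241/4320000, min=32991330911/5598720000, spread=18038617/223948800
Step 8: max=2319873241/388800000, min=1982271017149/335923200000, spread=883978523/13436928000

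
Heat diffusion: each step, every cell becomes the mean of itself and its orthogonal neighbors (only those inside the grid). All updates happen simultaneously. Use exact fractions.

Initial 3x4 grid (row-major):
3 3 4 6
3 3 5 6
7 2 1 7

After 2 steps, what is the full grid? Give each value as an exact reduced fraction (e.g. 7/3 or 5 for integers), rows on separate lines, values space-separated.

After step 1:
  3 13/4 9/2 16/3
  4 16/5 19/5 6
  4 13/4 15/4 14/3
After step 2:
  41/12 279/80 1013/240 95/18
  71/20 7/2 17/4 99/20
  15/4 71/20 58/15 173/36

Answer: 41/12 279/80 1013/240 95/18
71/20 7/2 17/4 99/20
15/4 71/20 58/15 173/36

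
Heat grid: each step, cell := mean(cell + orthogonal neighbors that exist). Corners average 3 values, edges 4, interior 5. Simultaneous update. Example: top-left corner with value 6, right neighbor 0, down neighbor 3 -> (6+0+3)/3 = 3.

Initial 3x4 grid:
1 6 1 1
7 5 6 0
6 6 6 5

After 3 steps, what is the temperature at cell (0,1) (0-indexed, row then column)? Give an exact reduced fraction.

Step 1: cell (0,1) = 13/4
Step 2: cell (0,1) = 209/48
Step 3: cell (0,1) = 28801/7200
Full grid after step 3:
  1009/216 28801/7200 24961/7200 5671/2160
  23929/4800 2479/500 23063/6000 3067/900
  2449/432 9419/1800 17243/3600 4163/1080

Answer: 28801/7200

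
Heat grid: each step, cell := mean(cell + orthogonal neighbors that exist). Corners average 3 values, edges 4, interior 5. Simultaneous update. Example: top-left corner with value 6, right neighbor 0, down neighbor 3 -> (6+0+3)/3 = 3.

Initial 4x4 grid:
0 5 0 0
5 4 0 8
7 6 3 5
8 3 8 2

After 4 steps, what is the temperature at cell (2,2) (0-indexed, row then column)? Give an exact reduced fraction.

Step 1: cell (2,2) = 22/5
Step 2: cell (2,2) = 41/10
Step 3: cell (2,2) = 2163/500
Step 4: cell (2,2) = 12617/3000
Full grid after step 4:
  14201/4050 4337/1350 15607/5400 186259/64800
  22511/5400 42389/11250 625801/180000 144077/43200
  44209/9000 56317/12000 12617/3000 292603/72000
  2599/480 121819/24000 113731/24000 1597/360

Answer: 12617/3000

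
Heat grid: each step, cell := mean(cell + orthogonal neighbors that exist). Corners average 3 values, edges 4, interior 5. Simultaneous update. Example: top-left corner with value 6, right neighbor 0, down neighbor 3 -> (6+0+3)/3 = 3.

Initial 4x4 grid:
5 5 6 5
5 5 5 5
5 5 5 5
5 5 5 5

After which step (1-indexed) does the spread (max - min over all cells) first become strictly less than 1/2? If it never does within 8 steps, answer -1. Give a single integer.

Step 1: max=16/3, min=5, spread=1/3
  -> spread < 1/2 first at step 1
Step 2: max=631/120, min=5, spread=31/120
Step 3: max=5611/1080, min=5, spread=211/1080
Step 4: max=556843/108000, min=5, spread=16843/108000
Step 5: max=4998643/972000, min=45079/9000, spread=130111/972000
Step 6: max=149442367/29160000, min=2707159/540000, spread=3255781/29160000
Step 7: max=4474353691/874800000, min=2711107/540000, spread=82360351/874800000
Step 8: max=133971316891/26244000000, min=488506441/97200000, spread=2074577821/26244000000

Answer: 1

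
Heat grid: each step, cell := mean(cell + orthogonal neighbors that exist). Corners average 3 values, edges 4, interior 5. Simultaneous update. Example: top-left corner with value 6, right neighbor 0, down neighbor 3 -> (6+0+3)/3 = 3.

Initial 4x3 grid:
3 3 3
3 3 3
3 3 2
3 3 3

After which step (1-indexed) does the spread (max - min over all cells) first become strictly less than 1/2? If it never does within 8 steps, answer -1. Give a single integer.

Answer: 1

Derivation:
Step 1: max=3, min=8/3, spread=1/3
  -> spread < 1/2 first at step 1
Step 2: max=3, min=329/120, spread=31/120
Step 3: max=3, min=3029/1080, spread=211/1080
Step 4: max=5353/1800, min=307103/108000, spread=14077/108000
Step 5: max=320317/108000, min=2775593/972000, spread=5363/48600
Step 6: max=177131/60000, min=83739191/29160000, spread=93859/1166400
Step 7: max=286263533/97200000, min=5038525519/1749600000, spread=4568723/69984000
Step 8: max=8566381111/2916000000, min=303147564371/104976000000, spread=8387449/167961600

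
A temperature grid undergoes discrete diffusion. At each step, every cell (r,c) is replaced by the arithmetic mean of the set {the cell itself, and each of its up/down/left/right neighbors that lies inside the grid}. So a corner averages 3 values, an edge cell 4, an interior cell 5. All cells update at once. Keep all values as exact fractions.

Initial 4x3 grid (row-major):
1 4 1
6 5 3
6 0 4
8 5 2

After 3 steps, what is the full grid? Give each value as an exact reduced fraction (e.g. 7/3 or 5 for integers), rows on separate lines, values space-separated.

Answer: 7921/2160 47947/14400 6481/2160
923/225 21173/6000 2867/900
4027/900 8011/2000 5929/1800
2077/432 6563/1600 1577/432

Derivation:
After step 1:
  11/3 11/4 8/3
  9/2 18/5 13/4
  5 4 9/4
  19/3 15/4 11/3
After step 2:
  131/36 761/240 26/9
  503/120 181/50 353/120
  119/24 93/25 79/24
  181/36 71/16 29/9
After step 3:
  7921/2160 47947/14400 6481/2160
  923/225 21173/6000 2867/900
  4027/900 8011/2000 5929/1800
  2077/432 6563/1600 1577/432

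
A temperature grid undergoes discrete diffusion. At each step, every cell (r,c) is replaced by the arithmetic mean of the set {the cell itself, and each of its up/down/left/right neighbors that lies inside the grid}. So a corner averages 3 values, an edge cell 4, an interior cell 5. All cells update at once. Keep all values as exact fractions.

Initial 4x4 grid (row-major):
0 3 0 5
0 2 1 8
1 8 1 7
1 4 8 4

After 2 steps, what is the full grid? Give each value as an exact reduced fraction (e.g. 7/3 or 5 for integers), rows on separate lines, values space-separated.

After step 1:
  1 5/4 9/4 13/3
  3/4 14/5 12/5 21/4
  5/2 16/5 5 5
  2 21/4 17/4 19/3
After step 2:
  1 73/40 307/120 71/18
  141/80 52/25 177/50 1019/240
  169/80 15/4 397/100 259/48
  13/4 147/40 125/24 187/36

Answer: 1 73/40 307/120 71/18
141/80 52/25 177/50 1019/240
169/80 15/4 397/100 259/48
13/4 147/40 125/24 187/36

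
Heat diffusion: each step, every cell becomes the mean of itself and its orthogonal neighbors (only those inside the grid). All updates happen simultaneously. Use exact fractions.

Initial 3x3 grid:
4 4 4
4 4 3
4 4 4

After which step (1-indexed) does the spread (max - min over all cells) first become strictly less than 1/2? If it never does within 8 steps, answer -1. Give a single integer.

Answer: 1

Derivation:
Step 1: max=4, min=11/3, spread=1/3
  -> spread < 1/2 first at step 1
Step 2: max=4, min=893/240, spread=67/240
Step 3: max=793/200, min=8203/2160, spread=1807/10800
Step 4: max=21239/5400, min=3298037/864000, spread=33401/288000
Step 5: max=2116609/540000, min=29874067/7776000, spread=3025513/38880000
Step 6: max=112444051/28800000, min=11976673133/3110400000, spread=53531/995328
Step 7: max=30312883949/7776000000, min=720463074151/186624000000, spread=450953/11943936
Step 8: max=3631471389481/933120000000, min=43280856439397/11197440000000, spread=3799043/143327232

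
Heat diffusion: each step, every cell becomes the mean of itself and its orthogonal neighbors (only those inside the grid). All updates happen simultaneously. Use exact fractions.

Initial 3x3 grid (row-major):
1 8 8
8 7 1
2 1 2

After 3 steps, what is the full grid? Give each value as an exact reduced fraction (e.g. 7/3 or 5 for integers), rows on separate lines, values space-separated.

After step 1:
  17/3 6 17/3
  9/2 5 9/2
  11/3 3 4/3
After step 2:
  97/18 67/12 97/18
  113/24 23/5 33/8
  67/18 13/4 53/18
After step 3:
  1129/216 3773/720 1087/216
  6631/1440 334/75 2047/480
  841/216 871/240 743/216

Answer: 1129/216 3773/720 1087/216
6631/1440 334/75 2047/480
841/216 871/240 743/216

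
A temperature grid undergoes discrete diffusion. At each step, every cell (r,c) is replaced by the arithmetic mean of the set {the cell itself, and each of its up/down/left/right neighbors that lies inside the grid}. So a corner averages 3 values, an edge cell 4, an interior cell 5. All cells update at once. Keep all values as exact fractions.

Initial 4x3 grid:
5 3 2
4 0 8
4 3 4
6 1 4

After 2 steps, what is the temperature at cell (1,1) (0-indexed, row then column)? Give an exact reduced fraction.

Answer: 61/20

Derivation:
Step 1: cell (1,1) = 18/5
Step 2: cell (1,1) = 61/20
Full grid after step 2:
  13/4 433/120 31/9
  151/40 61/20 971/240
  407/120 37/10 273/80
  137/36 377/120 15/4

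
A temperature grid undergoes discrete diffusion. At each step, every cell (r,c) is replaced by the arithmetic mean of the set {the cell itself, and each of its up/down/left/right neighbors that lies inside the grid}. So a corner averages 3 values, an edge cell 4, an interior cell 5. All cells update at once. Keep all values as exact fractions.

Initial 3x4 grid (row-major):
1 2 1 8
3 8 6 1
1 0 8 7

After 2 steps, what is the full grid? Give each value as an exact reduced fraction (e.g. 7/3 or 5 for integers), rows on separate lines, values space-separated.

After step 1:
  2 3 17/4 10/3
  13/4 19/5 24/5 11/2
  4/3 17/4 21/4 16/3
After step 2:
  11/4 261/80 923/240 157/36
  623/240 191/50 118/25 569/120
  53/18 439/120 589/120 193/36

Answer: 11/4 261/80 923/240 157/36
623/240 191/50 118/25 569/120
53/18 439/120 589/120 193/36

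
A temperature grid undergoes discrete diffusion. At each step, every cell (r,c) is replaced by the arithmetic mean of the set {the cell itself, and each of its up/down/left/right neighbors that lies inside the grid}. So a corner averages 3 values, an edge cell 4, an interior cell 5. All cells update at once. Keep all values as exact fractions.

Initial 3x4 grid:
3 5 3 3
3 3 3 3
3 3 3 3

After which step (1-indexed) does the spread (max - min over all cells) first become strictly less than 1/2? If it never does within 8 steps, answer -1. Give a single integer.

Answer: 3

Derivation:
Step 1: max=11/3, min=3, spread=2/3
Step 2: max=211/60, min=3, spread=31/60
Step 3: max=1831/540, min=3, spread=211/540
  -> spread < 1/2 first at step 3
Step 4: max=178897/54000, min=2747/900, spread=14077/54000
Step 5: max=1598407/486000, min=165683/54000, spread=5363/24300
Step 6: max=47480809/14580000, min=92869/30000, spread=93859/583200
Step 7: max=2834674481/874800000, min=151136467/48600000, spread=4568723/34992000
Step 8: max=169244435629/52488000000, min=4555618889/1458000000, spread=8387449/83980800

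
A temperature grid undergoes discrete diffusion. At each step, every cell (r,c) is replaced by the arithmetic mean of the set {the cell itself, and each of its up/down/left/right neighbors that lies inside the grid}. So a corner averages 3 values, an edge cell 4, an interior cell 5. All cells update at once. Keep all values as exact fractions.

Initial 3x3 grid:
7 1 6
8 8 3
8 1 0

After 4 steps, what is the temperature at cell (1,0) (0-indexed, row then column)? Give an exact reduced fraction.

Step 1: cell (1,0) = 31/4
Step 2: cell (1,0) = 459/80
Step 3: cell (1,0) = 27613/4800
Step 4: cell (1,0) = 502937/96000
Full grid after step 4:
  706099/129600 2073779/432000 569749/129600
  502937/96000 1724471/360000 3479683/864000
  167081/32400 1276061/288000 260387/64800

Answer: 502937/96000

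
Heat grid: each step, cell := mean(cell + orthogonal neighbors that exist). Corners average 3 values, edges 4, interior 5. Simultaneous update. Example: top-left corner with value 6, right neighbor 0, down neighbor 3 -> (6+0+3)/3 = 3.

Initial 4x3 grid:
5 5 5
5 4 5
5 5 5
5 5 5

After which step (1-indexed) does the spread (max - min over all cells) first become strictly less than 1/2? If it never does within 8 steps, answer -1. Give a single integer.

Step 1: max=5, min=19/4, spread=1/4
  -> spread < 1/2 first at step 1
Step 2: max=5, min=477/100, spread=23/100
Step 3: max=1987/400, min=23189/4800, spread=131/960
Step 4: max=35609/7200, min=209449/43200, spread=841/8640
Step 5: max=7106627/1440000, min=83857949/17280000, spread=56863/691200
Step 6: max=63810457/12960000, min=756065659/155520000, spread=386393/6220800
Step 7: max=25499641187/5184000000, min=302646276869/62208000000, spread=26795339/497664000
Step 8: max=1528113850333/311040000000, min=18178584285871/3732480000000, spread=254051069/5971968000

Answer: 1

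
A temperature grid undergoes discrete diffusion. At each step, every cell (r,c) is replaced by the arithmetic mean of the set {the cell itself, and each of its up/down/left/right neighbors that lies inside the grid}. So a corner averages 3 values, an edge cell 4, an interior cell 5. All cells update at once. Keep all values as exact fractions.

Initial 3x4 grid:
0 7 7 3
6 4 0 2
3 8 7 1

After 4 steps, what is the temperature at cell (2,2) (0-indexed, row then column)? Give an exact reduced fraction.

Answer: 43273/10800

Derivation:
Step 1: cell (2,2) = 4
Step 2: cell (2,2) = 101/24
Step 3: cell (2,2) = 287/72
Step 4: cell (2,2) = 43273/10800
Full grid after step 4:
  113429/25920 184237/43200 56639/14400 775/216
  260641/57600 104689/24000 35329/9000 307829/86400
  120019/25920 24139/5400 43273/10800 9269/2592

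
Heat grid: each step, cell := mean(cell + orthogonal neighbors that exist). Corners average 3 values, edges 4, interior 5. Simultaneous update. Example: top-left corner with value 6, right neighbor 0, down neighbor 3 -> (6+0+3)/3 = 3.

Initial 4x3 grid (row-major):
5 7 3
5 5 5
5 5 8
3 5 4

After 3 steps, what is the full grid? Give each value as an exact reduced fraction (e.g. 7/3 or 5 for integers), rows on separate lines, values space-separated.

Answer: 5627/1080 937/180 417/80
737/144 6239/1200 169/32
1747/360 41/8 7553/1440
10211/2160 1561/320 2809/540

Derivation:
After step 1:
  17/3 5 5
  5 27/5 21/4
  9/2 28/5 11/2
  13/3 17/4 17/3
After step 2:
  47/9 79/15 61/12
  617/120 21/4 423/80
  583/120 101/20 1321/240
  157/36 397/80 185/36
After step 3:
  5627/1080 937/180 417/80
  737/144 6239/1200 169/32
  1747/360 41/8 7553/1440
  10211/2160 1561/320 2809/540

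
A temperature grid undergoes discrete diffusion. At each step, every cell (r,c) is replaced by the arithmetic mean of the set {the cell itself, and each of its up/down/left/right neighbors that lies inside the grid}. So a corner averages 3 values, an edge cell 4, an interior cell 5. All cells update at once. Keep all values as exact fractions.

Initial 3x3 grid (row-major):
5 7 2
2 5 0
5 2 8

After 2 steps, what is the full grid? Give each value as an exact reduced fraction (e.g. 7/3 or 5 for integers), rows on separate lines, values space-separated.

After step 1:
  14/3 19/4 3
  17/4 16/5 15/4
  3 5 10/3
After step 2:
  41/9 937/240 23/6
  907/240 419/100 797/240
  49/12 109/30 145/36

Answer: 41/9 937/240 23/6
907/240 419/100 797/240
49/12 109/30 145/36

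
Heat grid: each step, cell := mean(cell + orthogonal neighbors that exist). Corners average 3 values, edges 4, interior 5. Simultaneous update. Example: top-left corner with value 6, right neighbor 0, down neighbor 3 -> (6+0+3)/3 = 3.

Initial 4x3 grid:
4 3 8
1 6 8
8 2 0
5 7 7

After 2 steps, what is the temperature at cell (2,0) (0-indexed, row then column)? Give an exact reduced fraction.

Step 1: cell (2,0) = 4
Step 2: cell (2,0) = 1201/240
Full grid after step 2:
  38/9 73/16 205/36
  185/48 241/50 241/48
  1201/240 221/50 1141/240
  191/36 1271/240 85/18

Answer: 1201/240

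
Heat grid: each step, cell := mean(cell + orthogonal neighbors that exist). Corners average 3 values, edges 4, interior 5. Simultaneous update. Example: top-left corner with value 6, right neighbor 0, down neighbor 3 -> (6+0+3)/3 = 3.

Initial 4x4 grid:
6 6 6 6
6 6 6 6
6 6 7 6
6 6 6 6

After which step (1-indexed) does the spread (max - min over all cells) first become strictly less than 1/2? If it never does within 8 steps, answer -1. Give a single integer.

Step 1: max=25/4, min=6, spread=1/4
  -> spread < 1/2 first at step 1
Step 2: max=311/50, min=6, spread=11/50
Step 3: max=14767/2400, min=6, spread=367/2400
Step 4: max=66371/10800, min=3613/600, spread=1337/10800
Step 5: max=1985669/324000, min=108469/18000, spread=33227/324000
Step 6: max=59534327/9720000, min=652049/108000, spread=849917/9720000
Step 7: max=1783314347/291600000, min=9788533/1620000, spread=21378407/291600000
Step 8: max=53454462371/8748000000, min=2939688343/486000000, spread=540072197/8748000000

Answer: 1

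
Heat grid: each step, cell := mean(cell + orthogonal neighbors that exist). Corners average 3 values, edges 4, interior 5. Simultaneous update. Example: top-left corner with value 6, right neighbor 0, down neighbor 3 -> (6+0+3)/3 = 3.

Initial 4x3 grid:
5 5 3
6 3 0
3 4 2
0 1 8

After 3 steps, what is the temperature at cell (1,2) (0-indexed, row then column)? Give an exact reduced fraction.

Answer: 1357/450

Derivation:
Step 1: cell (1,2) = 2
Step 2: cell (1,2) = 353/120
Step 3: cell (1,2) = 1357/450
Full grid after step 3:
  4513/1080 2191/600 3503/1080
  6653/1800 437/125 1357/450
  721/225 6017/2000 1417/450
  5891/2160 14443/4800 6571/2160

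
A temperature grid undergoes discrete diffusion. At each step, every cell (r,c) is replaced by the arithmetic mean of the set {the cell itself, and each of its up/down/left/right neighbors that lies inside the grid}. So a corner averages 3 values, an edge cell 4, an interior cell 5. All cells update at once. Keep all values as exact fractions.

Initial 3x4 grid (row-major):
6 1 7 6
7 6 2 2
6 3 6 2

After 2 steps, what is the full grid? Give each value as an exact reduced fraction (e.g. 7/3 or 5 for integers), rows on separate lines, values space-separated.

After step 1:
  14/3 5 4 5
  25/4 19/5 23/5 3
  16/3 21/4 13/4 10/3
After step 2:
  191/36 131/30 93/20 4
  401/80 249/50 373/100 239/60
  101/18 529/120 493/120 115/36

Answer: 191/36 131/30 93/20 4
401/80 249/50 373/100 239/60
101/18 529/120 493/120 115/36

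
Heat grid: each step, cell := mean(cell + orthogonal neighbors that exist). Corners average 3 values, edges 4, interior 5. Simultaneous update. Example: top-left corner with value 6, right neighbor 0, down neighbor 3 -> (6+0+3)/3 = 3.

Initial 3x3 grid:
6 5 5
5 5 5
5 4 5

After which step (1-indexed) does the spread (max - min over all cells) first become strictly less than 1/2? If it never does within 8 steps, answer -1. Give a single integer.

Step 1: max=16/3, min=14/3, spread=2/3
Step 2: max=95/18, min=1133/240, spread=401/720
Step 3: max=5539/1080, min=10363/2160, spread=143/432
  -> spread < 1/2 first at step 3
Step 4: max=330323/64800, min=630521/129600, spread=1205/5184
Step 5: max=19629031/3888000, min=37989187/7776000, spread=10151/62208
Step 6: max=1173193007/233280000, min=2292937889/466560000, spread=85517/746496
Step 7: max=70112795179/13996800000, min=137974243483/27993600000, spread=720431/8957952
Step 8: max=4197657044363/839808000000, min=8300482510601/1679616000000, spread=6069221/107495424

Answer: 3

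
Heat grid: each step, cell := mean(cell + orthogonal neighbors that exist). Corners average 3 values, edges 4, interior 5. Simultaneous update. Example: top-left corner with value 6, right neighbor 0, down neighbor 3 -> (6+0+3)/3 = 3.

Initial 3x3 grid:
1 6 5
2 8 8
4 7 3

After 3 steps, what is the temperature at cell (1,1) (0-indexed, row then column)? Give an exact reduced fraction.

Answer: 31663/6000

Derivation:
Step 1: cell (1,1) = 31/5
Step 2: cell (1,1) = 529/100
Step 3: cell (1,1) = 31663/6000
Full grid after step 3:
  3209/720 9053/1800 767/135
  64999/14400 31663/6000 20731/3600
  10337/2160 38087/7200 233/40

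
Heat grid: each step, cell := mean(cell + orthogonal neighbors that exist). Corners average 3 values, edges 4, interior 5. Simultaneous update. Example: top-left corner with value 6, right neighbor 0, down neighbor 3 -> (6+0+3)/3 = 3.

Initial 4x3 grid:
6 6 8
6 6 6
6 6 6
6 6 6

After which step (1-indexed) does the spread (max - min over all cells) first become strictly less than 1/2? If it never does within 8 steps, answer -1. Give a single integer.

Answer: 3

Derivation:
Step 1: max=20/3, min=6, spread=2/3
Step 2: max=59/9, min=6, spread=5/9
Step 3: max=689/108, min=6, spread=41/108
  -> spread < 1/2 first at step 3
Step 4: max=81977/12960, min=6, spread=4217/12960
Step 5: max=4874749/777600, min=21679/3600, spread=38417/155520
Step 6: max=291136211/46656000, min=434597/72000, spread=1903471/9331200
Step 7: max=17397149089/2799360000, min=13075759/2160000, spread=18038617/111974400
Step 8: max=1041037782851/167961600000, min=1179326759/194400000, spread=883978523/6718464000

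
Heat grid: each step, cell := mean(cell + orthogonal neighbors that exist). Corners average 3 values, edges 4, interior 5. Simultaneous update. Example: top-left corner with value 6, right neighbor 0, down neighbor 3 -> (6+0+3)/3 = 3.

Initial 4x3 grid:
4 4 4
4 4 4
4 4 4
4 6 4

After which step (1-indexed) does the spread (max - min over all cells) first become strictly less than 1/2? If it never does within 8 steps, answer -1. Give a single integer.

Step 1: max=14/3, min=4, spread=2/3
Step 2: max=547/120, min=4, spread=67/120
Step 3: max=4757/1080, min=4, spread=437/1080
  -> spread < 1/2 first at step 3
Step 4: max=1885531/432000, min=2009/500, spread=29951/86400
Step 5: max=16767821/3888000, min=13658/3375, spread=206761/777600
Step 6: max=6676995571/1555200000, min=10965671/2700000, spread=14430763/62208000
Step 7: max=398355741689/93312000000, min=881652727/216000000, spread=139854109/746496000
Step 8: max=23817351890251/5598720000000, min=79611228977/19440000000, spread=7114543559/44789760000

Answer: 3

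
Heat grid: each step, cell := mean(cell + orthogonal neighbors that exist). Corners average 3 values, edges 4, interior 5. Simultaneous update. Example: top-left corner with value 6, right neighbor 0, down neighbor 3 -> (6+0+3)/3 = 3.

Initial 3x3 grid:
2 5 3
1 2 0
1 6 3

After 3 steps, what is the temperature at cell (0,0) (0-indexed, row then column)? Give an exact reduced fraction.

Answer: 2729/1080

Derivation:
Step 1: cell (0,0) = 8/3
Step 2: cell (0,0) = 43/18
Step 3: cell (0,0) = 2729/1080
Full grid after step 3:
  2729/1080 9169/3600 358/135
  17363/7200 2627/1000 9269/3600
  2759/1080 584/225 163/60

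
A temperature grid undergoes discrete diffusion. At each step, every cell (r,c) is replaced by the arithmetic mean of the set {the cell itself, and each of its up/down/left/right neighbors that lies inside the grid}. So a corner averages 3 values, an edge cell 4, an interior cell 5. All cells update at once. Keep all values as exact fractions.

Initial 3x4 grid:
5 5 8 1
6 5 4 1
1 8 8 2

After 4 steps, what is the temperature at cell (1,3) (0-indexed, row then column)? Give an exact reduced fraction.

Answer: 97829/24000

Derivation:
Step 1: cell (1,3) = 2
Step 2: cell (1,3) = 71/20
Step 3: cell (1,3) = 1511/400
Step 4: cell (1,3) = 97829/24000
Full grid after step 4:
  662041/129600 1069811/216000 971771/216000 260843/64800
  4420979/864000 1802071/360000 271391/60000 97829/24000
  220897/43200 180281/36000 499073/108000 135209/32400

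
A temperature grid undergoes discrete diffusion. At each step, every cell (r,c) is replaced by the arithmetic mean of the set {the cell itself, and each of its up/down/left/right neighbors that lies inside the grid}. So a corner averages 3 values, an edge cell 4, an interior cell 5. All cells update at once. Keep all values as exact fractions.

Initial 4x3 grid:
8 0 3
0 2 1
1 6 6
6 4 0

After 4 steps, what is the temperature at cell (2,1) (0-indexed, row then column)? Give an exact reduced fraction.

Step 1: cell (2,1) = 19/5
Step 2: cell (2,1) = 161/50
Step 3: cell (2,1) = 6621/2000
Step 4: cell (2,1) = 189907/60000
Full grid after step 4:
  353687/129600 740941/288000 337537/129600
  154183/54000 344789/120000 591107/216000
  22001/6750 189907/60000 687407/216000
  6953/2025 125327/36000 219371/64800

Answer: 189907/60000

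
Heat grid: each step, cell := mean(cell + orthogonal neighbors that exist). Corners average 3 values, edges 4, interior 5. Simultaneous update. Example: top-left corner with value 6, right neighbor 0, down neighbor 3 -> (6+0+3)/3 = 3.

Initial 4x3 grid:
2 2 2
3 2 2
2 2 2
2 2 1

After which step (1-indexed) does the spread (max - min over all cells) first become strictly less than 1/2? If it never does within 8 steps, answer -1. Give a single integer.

Answer: 3

Derivation:
Step 1: max=7/3, min=5/3, spread=2/3
Step 2: max=271/120, min=31/18, spread=193/360
Step 3: max=2371/1080, min=391/216, spread=52/135
  -> spread < 1/2 first at step 3
Step 4: max=69841/32400, min=241499/129600, spread=7573/25920
Step 5: max=1036871/486000, min=14771431/7776000, spread=363701/1555200
Step 6: max=123069833/58320000, min=899428289/466560000, spread=681043/3732480
Step 7: max=1831296043/874800000, min=54519157051/27993600000, spread=163292653/1119744000
Step 8: max=218242210699/104976000000, min=3297503565809/1679616000000, spread=1554974443/13436928000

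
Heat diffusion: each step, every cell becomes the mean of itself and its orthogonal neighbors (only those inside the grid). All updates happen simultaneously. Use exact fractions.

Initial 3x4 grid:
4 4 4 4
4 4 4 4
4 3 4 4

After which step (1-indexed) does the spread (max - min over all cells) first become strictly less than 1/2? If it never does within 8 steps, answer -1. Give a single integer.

Answer: 1

Derivation:
Step 1: max=4, min=11/3, spread=1/3
  -> spread < 1/2 first at step 1
Step 2: max=4, min=449/120, spread=31/120
Step 3: max=4, min=4109/1080, spread=211/1080
Step 4: max=7153/1800, min=415103/108000, spread=14077/108000
Step 5: max=428317/108000, min=3747593/972000, spread=5363/48600
Step 6: max=237131/60000, min=112899191/29160000, spread=93859/1166400
Step 7: max=383463533/97200000, min=6788125519/1749600000, spread=4568723/69984000
Step 8: max=11482381111/2916000000, min=408123564371/104976000000, spread=8387449/167961600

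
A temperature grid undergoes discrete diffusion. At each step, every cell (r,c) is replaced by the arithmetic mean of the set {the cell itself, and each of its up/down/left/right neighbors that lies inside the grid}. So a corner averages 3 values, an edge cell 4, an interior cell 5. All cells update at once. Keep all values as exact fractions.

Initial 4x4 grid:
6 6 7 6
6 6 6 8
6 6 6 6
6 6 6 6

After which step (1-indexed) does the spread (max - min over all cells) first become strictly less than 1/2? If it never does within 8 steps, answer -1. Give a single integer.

Step 1: max=7, min=6, spread=1
Step 2: max=133/20, min=6, spread=13/20
Step 3: max=2371/360, min=6, spread=211/360
Step 4: max=69841/10800, min=6, spread=5041/10800
  -> spread < 1/2 first at step 4
Step 5: max=2082643/324000, min=18079/3000, spread=130111/324000
Step 6: max=61962367/9720000, min=1087159/180000, spread=3255781/9720000
Step 7: max=1849953691/291600000, min=1091107/180000, spread=82360351/291600000
Step 8: max=55239316891/8748000000, min=196906441/32400000, spread=2074577821/8748000000

Answer: 4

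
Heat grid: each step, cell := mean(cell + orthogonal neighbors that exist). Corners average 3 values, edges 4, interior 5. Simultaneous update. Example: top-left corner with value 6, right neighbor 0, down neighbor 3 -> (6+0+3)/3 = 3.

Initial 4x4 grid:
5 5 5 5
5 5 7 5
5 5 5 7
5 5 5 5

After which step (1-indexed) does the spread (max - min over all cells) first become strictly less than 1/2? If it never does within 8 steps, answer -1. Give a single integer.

Step 1: max=6, min=5, spread=1
Step 2: max=689/120, min=5, spread=89/120
Step 3: max=6701/1200, min=5, spread=701/1200
Step 4: max=118969/21600, min=10149/2000, spread=46799/108000
  -> spread < 1/2 first at step 4
Step 5: max=5896697/1080000, min=137671/27000, spread=389857/1080000
Step 6: max=526959959/97200000, min=138727/27000, spread=27542759/97200000
Step 7: max=5249171201/972000000, min=12540011/2430000, spread=77722267/324000000
Step 8: max=156802377101/29160000000, min=12591270971/2430000000, spread=5707125449/29160000000

Answer: 4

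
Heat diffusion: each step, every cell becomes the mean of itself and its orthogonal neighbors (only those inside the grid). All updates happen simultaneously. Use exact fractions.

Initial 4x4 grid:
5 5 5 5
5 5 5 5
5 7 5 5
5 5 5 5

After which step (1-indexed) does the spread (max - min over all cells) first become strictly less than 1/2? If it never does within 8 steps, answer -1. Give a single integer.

Answer: 2

Derivation:
Step 1: max=11/2, min=5, spread=1/2
Step 2: max=136/25, min=5, spread=11/25
  -> spread < 1/2 first at step 2
Step 3: max=6367/1200, min=5, spread=367/1200
Step 4: max=28571/5400, min=1513/300, spread=1337/5400
Step 5: max=851669/162000, min=45469/9000, spread=33227/162000
Step 6: max=25514327/4860000, min=274049/54000, spread=849917/4860000
Step 7: max=762714347/145800000, min=4118533/810000, spread=21378407/145800000
Step 8: max=22836462371/4374000000, min=1238688343/243000000, spread=540072197/4374000000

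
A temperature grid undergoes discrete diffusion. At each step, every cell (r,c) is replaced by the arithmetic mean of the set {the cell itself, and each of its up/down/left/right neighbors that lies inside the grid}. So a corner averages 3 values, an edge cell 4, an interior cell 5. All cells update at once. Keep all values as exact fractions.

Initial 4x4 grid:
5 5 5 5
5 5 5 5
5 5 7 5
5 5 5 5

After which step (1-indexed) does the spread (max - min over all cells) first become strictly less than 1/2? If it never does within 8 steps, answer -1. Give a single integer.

Answer: 2

Derivation:
Step 1: max=11/2, min=5, spread=1/2
Step 2: max=136/25, min=5, spread=11/25
  -> spread < 1/2 first at step 2
Step 3: max=6367/1200, min=5, spread=367/1200
Step 4: max=28571/5400, min=1513/300, spread=1337/5400
Step 5: max=851669/162000, min=45469/9000, spread=33227/162000
Step 6: max=25514327/4860000, min=274049/54000, spread=849917/4860000
Step 7: max=762714347/145800000, min=4118533/810000, spread=21378407/145800000
Step 8: max=22836462371/4374000000, min=1238688343/243000000, spread=540072197/4374000000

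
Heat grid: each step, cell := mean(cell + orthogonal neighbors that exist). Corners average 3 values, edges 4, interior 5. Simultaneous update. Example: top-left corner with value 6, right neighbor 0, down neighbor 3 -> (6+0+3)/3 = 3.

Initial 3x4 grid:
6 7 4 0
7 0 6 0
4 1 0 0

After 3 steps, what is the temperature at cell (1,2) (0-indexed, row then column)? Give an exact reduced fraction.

Step 1: cell (1,2) = 2
Step 2: cell (1,2) = 137/50
Step 3: cell (1,2) = 851/375
Full grid after step 3:
  10567/2160 14441/3600 11611/3600 235/108
  58289/14400 22021/6000 851/375 13307/7200
  2579/720 1561/600 1181/600 85/72

Answer: 851/375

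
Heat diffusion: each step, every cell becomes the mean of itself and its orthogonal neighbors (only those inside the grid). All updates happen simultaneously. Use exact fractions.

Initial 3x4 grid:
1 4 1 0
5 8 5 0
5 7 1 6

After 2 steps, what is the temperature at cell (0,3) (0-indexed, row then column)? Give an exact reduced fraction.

Step 1: cell (0,3) = 1/3
Step 2: cell (0,3) = 67/36
Full grid after step 2:
  139/36 227/60 7/3 67/36
  391/80 223/50 94/25 101/48
  47/9 161/30 23/6 59/18

Answer: 67/36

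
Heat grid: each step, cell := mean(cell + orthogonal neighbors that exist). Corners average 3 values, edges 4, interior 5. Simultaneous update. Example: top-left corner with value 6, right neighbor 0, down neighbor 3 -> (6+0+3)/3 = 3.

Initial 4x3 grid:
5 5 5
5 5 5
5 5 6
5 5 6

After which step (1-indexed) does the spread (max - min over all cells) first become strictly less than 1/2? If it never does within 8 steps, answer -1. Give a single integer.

Answer: 2

Derivation:
Step 1: max=17/3, min=5, spread=2/3
Step 2: max=197/36, min=5, spread=17/36
  -> spread < 1/2 first at step 2
Step 3: max=727/135, min=5, spread=52/135
Step 4: max=689249/129600, min=9047/1800, spread=7573/25920
Step 5: max=41049001/7776000, min=136217/27000, spread=363701/1555200
Step 6: max=2448653999/466560000, min=3647413/720000, spread=681043/3732480
Step 7: max=146337337141/27993600000, min=987882089/194400000, spread=163292653/1119744000
Step 8: max=8752907884319/1679616000000, min=29717139163/5832000000, spread=1554974443/13436928000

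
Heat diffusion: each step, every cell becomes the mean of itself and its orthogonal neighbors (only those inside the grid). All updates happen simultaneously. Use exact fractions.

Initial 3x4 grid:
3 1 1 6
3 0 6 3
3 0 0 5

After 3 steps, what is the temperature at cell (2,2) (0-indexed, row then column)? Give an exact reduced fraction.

Step 1: cell (2,2) = 11/4
Step 2: cell (2,2) = 49/24
Step 3: cell (2,2) = 1879/720
Full grid after step 3:
  229/108 3019/1440 4243/1440 1399/432
  5333/2880 1319/600 1001/400 823/240
  91/48 217/120 1879/720 631/216

Answer: 1879/720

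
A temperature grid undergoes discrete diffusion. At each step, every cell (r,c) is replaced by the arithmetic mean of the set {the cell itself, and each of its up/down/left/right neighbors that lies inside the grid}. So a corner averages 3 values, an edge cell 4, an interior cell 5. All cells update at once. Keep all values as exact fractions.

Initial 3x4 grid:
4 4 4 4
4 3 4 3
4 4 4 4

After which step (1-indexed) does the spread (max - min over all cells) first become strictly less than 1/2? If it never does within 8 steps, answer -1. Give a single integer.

Answer: 1

Derivation:
Step 1: max=4, min=18/5, spread=2/5
  -> spread < 1/2 first at step 1
Step 2: max=311/80, min=881/240, spread=13/60
Step 3: max=1393/360, min=4043/1080, spread=17/135
Step 4: max=1109119/288000, min=3242777/864000, spread=4229/43200
Step 5: max=9949229/2592000, min=29319307/7776000, spread=26419/388800
Step 6: max=3973639159/1036800000, min=11743847777/3110400000, spread=1770697/31104000
Step 7: max=35698138769/9331200000, min=105900099607/27993600000, spread=11943167/279936000
Step 8: max=14268386304079/3732480000000, min=42392186721737/11197440000000, spread=825944381/22394880000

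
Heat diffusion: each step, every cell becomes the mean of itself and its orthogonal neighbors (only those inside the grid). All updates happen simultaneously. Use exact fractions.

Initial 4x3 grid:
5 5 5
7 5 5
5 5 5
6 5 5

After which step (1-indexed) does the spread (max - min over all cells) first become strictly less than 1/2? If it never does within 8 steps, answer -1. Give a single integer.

Step 1: max=23/4, min=5, spread=3/4
Step 2: max=1339/240, min=5, spread=139/240
Step 3: max=39059/7200, min=507/100, spread=511/1440
  -> spread < 1/2 first at step 3
Step 4: max=1161193/216000, min=184163/36000, spread=11243/43200
Step 5: max=34495691/6480000, min=11137997/2160000, spread=10817/64800
Step 6: max=257784943/48600000, min=335444249/64800000, spread=992281/7776000
Step 7: max=9241137607/1749600000, min=16163494493/3110400000, spread=95470051/1119744000
Step 8: max=461180801129/87480000000, min=134965073191/25920000000, spread=363115463/5598720000

Answer: 3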